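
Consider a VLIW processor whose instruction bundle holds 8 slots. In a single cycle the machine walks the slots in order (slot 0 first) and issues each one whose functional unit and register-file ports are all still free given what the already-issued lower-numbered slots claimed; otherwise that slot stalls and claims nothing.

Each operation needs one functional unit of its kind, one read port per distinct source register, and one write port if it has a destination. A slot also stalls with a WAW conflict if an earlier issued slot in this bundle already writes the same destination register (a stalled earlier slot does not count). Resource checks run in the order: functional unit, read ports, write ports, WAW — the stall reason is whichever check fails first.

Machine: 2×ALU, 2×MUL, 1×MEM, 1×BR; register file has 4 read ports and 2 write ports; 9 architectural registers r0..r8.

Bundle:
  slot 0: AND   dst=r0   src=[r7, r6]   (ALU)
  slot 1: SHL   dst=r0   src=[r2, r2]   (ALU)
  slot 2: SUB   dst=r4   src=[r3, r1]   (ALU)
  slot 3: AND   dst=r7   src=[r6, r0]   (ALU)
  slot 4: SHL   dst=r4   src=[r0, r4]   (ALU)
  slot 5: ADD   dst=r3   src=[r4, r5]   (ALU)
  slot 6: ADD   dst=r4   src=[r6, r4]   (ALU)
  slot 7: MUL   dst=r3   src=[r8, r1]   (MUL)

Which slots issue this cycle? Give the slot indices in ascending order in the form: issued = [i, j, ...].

  0. ALU→r0 ⇒ go  {1A/2Mu/1Ld/1B | 2r 1w}
  1. ALU→r0 ⇒ no(WAW)  {1A/2Mu/1Ld/1B | 2r 1w}
  2. ALU→r4 ⇒ go  {0A/2Mu/1Ld/1B | 0r 0w}
  3. ALU→r7 ⇒ no(FU)  {0A/2Mu/1Ld/1B | 0r 0w}
  4. ALU→r4 ⇒ no(FU)  {0A/2Mu/1Ld/1B | 0r 0w}
  5. ALU→r3 ⇒ no(FU)  {0A/2Mu/1Ld/1B | 0r 0w}
  6. ALU→r4 ⇒ no(FU)  {0A/2Mu/1Ld/1B | 0r 0w}
  7. MUL→r3 ⇒ no(RD_PORT)  {0A/2Mu/1Ld/1B | 0r 0w}

issued = [0, 2]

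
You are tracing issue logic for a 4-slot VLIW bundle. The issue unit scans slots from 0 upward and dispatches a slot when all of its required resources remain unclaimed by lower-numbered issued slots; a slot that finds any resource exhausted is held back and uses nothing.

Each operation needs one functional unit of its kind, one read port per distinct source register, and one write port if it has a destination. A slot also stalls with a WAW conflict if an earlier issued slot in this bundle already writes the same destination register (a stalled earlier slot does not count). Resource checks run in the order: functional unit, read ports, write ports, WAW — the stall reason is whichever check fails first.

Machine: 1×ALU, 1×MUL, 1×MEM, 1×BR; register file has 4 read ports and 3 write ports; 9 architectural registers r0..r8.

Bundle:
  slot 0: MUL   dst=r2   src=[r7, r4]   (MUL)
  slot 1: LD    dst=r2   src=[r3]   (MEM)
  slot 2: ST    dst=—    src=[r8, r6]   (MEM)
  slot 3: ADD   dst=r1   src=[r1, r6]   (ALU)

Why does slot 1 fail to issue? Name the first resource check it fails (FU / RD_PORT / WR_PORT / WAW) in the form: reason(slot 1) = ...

[0] MUL needs rd=2 wr=1: ok; after: ALU=1 MUL=0 MEM=1 BR=1, R=2, W=2
[1] MEM needs rd=1 wr=1: WAW; after: ALU=1 MUL=0 MEM=1 BR=1, R=2, W=2
[2] MEM needs rd=2 wr=0: ok; after: ALU=1 MUL=0 MEM=0 BR=1, R=0, W=2
[3] ALU needs rd=2 wr=1: RD_PORT; after: ALU=1 MUL=0 MEM=0 BR=1, R=0, W=2

reason(slot 1) = WAW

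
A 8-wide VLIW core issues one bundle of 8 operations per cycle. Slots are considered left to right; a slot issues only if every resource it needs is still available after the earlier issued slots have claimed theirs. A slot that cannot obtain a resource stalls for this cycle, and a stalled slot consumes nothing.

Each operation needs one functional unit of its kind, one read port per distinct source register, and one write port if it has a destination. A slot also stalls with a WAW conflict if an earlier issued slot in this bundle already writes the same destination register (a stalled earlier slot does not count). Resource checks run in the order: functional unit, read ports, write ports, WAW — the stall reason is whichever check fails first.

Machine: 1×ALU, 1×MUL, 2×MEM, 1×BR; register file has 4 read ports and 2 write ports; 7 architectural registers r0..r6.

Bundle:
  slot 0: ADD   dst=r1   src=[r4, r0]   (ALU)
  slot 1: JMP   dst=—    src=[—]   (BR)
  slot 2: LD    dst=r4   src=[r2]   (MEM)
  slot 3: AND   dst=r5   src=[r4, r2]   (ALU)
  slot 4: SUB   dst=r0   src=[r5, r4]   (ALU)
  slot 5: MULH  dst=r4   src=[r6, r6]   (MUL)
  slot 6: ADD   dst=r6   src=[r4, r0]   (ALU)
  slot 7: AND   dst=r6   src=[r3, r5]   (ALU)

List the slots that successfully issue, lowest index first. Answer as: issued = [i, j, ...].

(0) want 1×ALU +2rd +1wr — yes → AL0|MU1|ME2|BR1|rd2|wr1
(1) want 1×BR +0rd +0wr — yes → AL0|MU1|ME2|BR0|rd2|wr1
(2) want 1×MEM +1rd +1wr — yes → AL0|MU1|ME1|BR0|rd1|wr0
(3) want 1×ALU +2rd +1wr — FU → AL0|MU1|ME1|BR0|rd1|wr0
(4) want 1×ALU +2rd +1wr — FU → AL0|MU1|ME1|BR0|rd1|wr0
(5) want 1×MUL +1rd +1wr — WR_PORT → AL0|MU1|ME1|BR0|rd1|wr0
(6) want 1×ALU +2rd +1wr — FU → AL0|MU1|ME1|BR0|rd1|wr0
(7) want 1×ALU +2rd +1wr — FU → AL0|MU1|ME1|BR0|rd1|wr0

issued = [0, 1, 2]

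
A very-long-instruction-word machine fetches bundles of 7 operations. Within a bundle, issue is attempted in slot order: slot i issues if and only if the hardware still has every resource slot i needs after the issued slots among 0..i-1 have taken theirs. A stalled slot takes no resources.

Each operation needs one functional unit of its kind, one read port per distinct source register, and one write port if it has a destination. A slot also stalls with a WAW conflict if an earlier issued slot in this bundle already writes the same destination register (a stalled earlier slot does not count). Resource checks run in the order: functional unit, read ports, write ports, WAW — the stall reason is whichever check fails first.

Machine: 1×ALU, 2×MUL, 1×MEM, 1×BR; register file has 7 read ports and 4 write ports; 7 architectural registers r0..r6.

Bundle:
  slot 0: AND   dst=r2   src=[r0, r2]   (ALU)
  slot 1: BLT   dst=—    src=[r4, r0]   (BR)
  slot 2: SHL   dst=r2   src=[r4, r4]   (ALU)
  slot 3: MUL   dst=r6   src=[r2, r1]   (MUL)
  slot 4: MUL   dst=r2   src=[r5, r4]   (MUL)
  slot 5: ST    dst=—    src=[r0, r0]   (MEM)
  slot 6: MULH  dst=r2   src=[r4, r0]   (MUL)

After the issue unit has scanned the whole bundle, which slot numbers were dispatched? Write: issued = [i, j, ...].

slot 0 (ALU): ISSUE — free A0,Mu2,Ld1,B1 rp5 wp3
slot 1 (BR): ISSUE — free A0,Mu2,Ld1,B0 rp3 wp3
slot 2 (ALU): stall FU — free A0,Mu2,Ld1,B0 rp3 wp3
slot 3 (MUL): ISSUE — free A0,Mu1,Ld1,B0 rp1 wp2
slot 4 (MUL): stall RD_PORT — free A0,Mu1,Ld1,B0 rp1 wp2
slot 5 (MEM): ISSUE — free A0,Mu1,Ld0,B0 rp0 wp2
slot 6 (MUL): stall RD_PORT — free A0,Mu1,Ld0,B0 rp0 wp2

issued = [0, 1, 3, 5]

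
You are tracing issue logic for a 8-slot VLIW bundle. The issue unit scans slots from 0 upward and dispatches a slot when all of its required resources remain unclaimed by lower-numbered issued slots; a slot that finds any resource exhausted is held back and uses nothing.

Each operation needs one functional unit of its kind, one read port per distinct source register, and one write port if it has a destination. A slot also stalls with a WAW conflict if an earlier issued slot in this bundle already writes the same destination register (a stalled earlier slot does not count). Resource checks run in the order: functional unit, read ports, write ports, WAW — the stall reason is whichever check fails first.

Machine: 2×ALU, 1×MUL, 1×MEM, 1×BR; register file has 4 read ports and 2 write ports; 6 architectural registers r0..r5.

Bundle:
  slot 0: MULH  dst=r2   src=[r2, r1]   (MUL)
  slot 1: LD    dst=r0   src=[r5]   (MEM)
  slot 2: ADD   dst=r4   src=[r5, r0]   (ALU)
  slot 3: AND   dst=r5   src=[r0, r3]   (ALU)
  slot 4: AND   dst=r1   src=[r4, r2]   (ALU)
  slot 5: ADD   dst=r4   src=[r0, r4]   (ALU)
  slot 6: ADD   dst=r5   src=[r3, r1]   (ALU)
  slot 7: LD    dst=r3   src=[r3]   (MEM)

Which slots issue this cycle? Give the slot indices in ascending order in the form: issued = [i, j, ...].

slot 0 (MUL): ISSUE — free A2,Mu0,Ld1,B1 rp2 wp1
slot 1 (MEM): ISSUE — free A2,Mu0,Ld0,B1 rp1 wp0
slot 2 (ALU): stall RD_PORT — free A2,Mu0,Ld0,B1 rp1 wp0
slot 3 (ALU): stall RD_PORT — free A2,Mu0,Ld0,B1 rp1 wp0
slot 4 (ALU): stall RD_PORT — free A2,Mu0,Ld0,B1 rp1 wp0
slot 5 (ALU): stall RD_PORT — free A2,Mu0,Ld0,B1 rp1 wp0
slot 6 (ALU): stall RD_PORT — free A2,Mu0,Ld0,B1 rp1 wp0
slot 7 (MEM): stall FU — free A2,Mu0,Ld0,B1 rp1 wp0

issued = [0, 1]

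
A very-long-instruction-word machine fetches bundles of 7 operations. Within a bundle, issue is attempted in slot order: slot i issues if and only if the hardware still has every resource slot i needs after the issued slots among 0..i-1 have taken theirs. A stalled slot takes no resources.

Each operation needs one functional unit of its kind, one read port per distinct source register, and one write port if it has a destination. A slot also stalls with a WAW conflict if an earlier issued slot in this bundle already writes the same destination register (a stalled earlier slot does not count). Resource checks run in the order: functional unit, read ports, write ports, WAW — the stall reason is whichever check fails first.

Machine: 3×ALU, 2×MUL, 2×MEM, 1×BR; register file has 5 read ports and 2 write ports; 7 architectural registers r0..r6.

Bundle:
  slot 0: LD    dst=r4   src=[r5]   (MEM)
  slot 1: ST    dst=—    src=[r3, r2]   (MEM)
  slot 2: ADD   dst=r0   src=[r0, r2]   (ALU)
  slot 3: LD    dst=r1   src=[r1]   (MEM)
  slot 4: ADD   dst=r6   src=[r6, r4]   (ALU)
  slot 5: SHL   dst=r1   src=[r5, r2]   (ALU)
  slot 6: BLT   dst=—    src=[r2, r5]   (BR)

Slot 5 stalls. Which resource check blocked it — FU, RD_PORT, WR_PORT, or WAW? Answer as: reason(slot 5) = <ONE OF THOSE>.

reason(slot 5) = RD_PORT

slot 0 (MEM): ISSUE — free A3,Mu2,Ld1,B1 rp4 wp1
slot 1 (MEM): ISSUE — free A3,Mu2,Ld0,B1 rp2 wp1
slot 2 (ALU): ISSUE — free A2,Mu2,Ld0,B1 rp0 wp0
slot 3 (MEM): stall FU — free A2,Mu2,Ld0,B1 rp0 wp0
slot 4 (ALU): stall RD_PORT — free A2,Mu2,Ld0,B1 rp0 wp0
slot 5 (ALU): stall RD_PORT — free A2,Mu2,Ld0,B1 rp0 wp0
slot 6 (BR): stall RD_PORT — free A2,Mu2,Ld0,B1 rp0 wp0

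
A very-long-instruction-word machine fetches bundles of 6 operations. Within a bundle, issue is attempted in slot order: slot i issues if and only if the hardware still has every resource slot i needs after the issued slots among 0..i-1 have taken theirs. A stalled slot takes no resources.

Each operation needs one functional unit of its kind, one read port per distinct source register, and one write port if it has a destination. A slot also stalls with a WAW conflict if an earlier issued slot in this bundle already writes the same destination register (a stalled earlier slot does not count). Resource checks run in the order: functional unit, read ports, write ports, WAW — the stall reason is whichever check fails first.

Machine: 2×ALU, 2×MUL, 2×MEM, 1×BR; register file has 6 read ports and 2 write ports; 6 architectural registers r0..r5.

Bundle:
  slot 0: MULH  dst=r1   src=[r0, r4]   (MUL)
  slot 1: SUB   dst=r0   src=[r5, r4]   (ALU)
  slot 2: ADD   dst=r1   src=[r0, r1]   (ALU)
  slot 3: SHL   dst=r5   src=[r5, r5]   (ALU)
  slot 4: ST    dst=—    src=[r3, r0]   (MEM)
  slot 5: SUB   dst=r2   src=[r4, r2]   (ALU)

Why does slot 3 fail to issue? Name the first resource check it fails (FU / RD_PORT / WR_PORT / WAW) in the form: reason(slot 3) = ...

reason(slot 3) = WR_PORT

#0 MUL src=r0,r4 dispatched  <A:2 Mu:1 Ld:2 B:1 rd:4 wr:1>
#1 ALU src=r5,r4 dispatched  <A:1 Mu:1 Ld:2 B:1 rd:2 wr:0>
#2 ALU src=r0,r1 held:WR_PORT  <A:1 Mu:1 Ld:2 B:1 rd:2 wr:0>
#3 ALU src=r5,r5 held:WR_PORT  <A:1 Mu:1 Ld:2 B:1 rd:2 wr:0>
#4 MEM src=r3,r0 dispatched  <A:1 Mu:1 Ld:1 B:1 rd:0 wr:0>
#5 ALU src=r4,r2 held:RD_PORT  <A:1 Mu:1 Ld:1 B:1 rd:0 wr:0>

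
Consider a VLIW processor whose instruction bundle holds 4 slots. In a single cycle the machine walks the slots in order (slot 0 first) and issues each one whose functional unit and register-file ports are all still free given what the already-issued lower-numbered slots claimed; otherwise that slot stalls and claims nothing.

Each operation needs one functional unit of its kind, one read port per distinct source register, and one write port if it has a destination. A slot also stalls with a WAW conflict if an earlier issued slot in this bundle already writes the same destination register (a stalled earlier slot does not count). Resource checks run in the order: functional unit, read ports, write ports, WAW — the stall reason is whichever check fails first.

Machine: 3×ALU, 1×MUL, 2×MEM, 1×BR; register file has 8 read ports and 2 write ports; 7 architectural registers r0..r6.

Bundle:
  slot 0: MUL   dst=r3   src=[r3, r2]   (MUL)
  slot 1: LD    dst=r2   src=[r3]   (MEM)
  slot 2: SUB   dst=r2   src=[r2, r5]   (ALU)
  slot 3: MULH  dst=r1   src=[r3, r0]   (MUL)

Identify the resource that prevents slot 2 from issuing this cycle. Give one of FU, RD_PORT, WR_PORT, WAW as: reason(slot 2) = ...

#0 MUL src=r3,r2 dispatched  <A:3 Mu:0 Ld:2 B:1 rd:6 wr:1>
#1 MEM src=r3 dispatched  <A:3 Mu:0 Ld:1 B:1 rd:5 wr:0>
#2 ALU src=r2,r5 held:WR_PORT  <A:3 Mu:0 Ld:1 B:1 rd:5 wr:0>
#3 MUL src=r3,r0 held:FU  <A:3 Mu:0 Ld:1 B:1 rd:5 wr:0>

reason(slot 2) = WR_PORT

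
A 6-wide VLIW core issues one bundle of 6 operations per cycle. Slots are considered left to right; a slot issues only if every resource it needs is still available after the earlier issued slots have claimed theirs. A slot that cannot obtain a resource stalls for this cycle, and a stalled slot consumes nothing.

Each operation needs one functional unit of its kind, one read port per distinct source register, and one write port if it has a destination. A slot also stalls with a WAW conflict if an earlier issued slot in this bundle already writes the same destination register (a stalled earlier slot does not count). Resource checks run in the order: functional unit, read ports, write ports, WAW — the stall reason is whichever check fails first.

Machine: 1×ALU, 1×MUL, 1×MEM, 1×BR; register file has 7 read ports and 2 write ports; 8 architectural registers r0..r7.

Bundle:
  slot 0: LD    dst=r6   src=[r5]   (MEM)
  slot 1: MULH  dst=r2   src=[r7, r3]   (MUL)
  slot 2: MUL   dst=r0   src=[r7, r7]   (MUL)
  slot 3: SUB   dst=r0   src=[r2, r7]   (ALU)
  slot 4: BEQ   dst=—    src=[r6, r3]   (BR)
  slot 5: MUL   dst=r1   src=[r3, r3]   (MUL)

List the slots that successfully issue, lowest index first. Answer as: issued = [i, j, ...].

(0) want 1×MEM +1rd +1wr — yes → AL1|MU1|ME0|BR1|rd6|wr1
(1) want 1×MUL +2rd +1wr — yes → AL1|MU0|ME0|BR1|rd4|wr0
(2) want 1×MUL +1rd +1wr — FU → AL1|MU0|ME0|BR1|rd4|wr0
(3) want 1×ALU +2rd +1wr — WR_PORT → AL1|MU0|ME0|BR1|rd4|wr0
(4) want 1×BR +2rd +0wr — yes → AL1|MU0|ME0|BR0|rd2|wr0
(5) want 1×MUL +1rd +1wr — FU → AL1|MU0|ME0|BR0|rd2|wr0

issued = [0, 1, 4]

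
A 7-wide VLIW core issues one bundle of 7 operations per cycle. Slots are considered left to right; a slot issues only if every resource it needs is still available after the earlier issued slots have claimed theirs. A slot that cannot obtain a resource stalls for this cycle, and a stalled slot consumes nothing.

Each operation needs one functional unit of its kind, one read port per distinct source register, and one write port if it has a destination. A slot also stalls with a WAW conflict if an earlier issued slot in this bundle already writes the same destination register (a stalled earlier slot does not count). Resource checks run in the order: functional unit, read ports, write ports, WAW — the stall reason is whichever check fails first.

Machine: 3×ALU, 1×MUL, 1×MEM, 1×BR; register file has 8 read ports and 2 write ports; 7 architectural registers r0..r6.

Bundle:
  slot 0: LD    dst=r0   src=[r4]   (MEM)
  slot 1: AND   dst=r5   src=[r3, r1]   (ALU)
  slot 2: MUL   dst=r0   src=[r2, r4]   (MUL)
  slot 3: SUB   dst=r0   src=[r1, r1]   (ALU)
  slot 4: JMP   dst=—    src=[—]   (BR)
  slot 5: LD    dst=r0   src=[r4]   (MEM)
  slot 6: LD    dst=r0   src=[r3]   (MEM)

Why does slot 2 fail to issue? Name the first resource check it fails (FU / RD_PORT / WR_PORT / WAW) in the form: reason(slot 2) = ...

  0. MEM→r0 ⇒ go  {3A/1Mu/0Ld/1B | 7r 1w}
  1. ALU→r5 ⇒ go  {2A/1Mu/0Ld/1B | 5r 0w}
  2. MUL→r0 ⇒ no(WR_PORT)  {2A/1Mu/0Ld/1B | 5r 0w}
  3. ALU→r0 ⇒ no(WR_PORT)  {2A/1Mu/0Ld/1B | 5r 0w}
  4. BR ⇒ go  {2A/1Mu/0Ld/0B | 5r 0w}
  5. MEM→r0 ⇒ no(FU)  {2A/1Mu/0Ld/0B | 5r 0w}
  6. MEM→r0 ⇒ no(FU)  {2A/1Mu/0Ld/0B | 5r 0w}

reason(slot 2) = WR_PORT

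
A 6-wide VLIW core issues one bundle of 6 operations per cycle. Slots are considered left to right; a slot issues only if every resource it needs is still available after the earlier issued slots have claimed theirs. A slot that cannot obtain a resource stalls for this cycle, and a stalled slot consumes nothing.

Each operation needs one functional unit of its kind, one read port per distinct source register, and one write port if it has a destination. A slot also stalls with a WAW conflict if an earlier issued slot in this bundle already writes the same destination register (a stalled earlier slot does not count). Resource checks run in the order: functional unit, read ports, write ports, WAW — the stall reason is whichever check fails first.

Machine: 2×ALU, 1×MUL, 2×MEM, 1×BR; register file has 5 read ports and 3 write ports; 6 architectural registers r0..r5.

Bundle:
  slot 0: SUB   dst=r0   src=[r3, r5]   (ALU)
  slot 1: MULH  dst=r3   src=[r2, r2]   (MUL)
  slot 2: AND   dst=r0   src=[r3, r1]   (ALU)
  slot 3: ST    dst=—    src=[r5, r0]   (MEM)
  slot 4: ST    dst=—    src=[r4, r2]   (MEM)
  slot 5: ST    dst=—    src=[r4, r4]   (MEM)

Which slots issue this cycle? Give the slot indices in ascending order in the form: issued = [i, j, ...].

issued = [0, 1, 3]

#0 ALU src=r3,r5 dispatched  <A:1 Mu:1 Ld:2 B:1 rd:3 wr:2>
#1 MUL src=r2,r2 dispatched  <A:1 Mu:0 Ld:2 B:1 rd:2 wr:1>
#2 ALU src=r3,r1 held:WAW  <A:1 Mu:0 Ld:2 B:1 rd:2 wr:1>
#3 MEM src=r5,r0 dispatched  <A:1 Mu:0 Ld:1 B:1 rd:0 wr:1>
#4 MEM src=r4,r2 held:RD_PORT  <A:1 Mu:0 Ld:1 B:1 rd:0 wr:1>
#5 MEM src=r4,r4 held:RD_PORT  <A:1 Mu:0 Ld:1 B:1 rd:0 wr:1>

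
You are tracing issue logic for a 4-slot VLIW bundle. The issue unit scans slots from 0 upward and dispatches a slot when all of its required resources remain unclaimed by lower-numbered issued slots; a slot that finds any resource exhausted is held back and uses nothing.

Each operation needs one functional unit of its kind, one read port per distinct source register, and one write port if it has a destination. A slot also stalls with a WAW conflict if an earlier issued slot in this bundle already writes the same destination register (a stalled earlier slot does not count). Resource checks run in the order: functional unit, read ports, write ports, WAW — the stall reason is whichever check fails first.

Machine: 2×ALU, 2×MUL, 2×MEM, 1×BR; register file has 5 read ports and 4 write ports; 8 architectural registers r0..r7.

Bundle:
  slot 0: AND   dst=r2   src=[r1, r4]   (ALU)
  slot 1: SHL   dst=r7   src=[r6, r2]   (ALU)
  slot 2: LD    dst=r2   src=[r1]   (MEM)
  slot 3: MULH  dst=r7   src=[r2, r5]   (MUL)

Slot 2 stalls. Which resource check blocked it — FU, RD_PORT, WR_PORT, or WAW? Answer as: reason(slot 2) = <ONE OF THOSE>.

(0) want 1×ALU +2rd +1wr — yes → AL1|MU2|ME2|BR1|rd3|wr3
(1) want 1×ALU +2rd +1wr — yes → AL0|MU2|ME2|BR1|rd1|wr2
(2) want 1×MEM +1rd +1wr — WAW → AL0|MU2|ME2|BR1|rd1|wr2
(3) want 1×MUL +2rd +1wr — RD_PORT → AL0|MU2|ME2|BR1|rd1|wr2

reason(slot 2) = WAW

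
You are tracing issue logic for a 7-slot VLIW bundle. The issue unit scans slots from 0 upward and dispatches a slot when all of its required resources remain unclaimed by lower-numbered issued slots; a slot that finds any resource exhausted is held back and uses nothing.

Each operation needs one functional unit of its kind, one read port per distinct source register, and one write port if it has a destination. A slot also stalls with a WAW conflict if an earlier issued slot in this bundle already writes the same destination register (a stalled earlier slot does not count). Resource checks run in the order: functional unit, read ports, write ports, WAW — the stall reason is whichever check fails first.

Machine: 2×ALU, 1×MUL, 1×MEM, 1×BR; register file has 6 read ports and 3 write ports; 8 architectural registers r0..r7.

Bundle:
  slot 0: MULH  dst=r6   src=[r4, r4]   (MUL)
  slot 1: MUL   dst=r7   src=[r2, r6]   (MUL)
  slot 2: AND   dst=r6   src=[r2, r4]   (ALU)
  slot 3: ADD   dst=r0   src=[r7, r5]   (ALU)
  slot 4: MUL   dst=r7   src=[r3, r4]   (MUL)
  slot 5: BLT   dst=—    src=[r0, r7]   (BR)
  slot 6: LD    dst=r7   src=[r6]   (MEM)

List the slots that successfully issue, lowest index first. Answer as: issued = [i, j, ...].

  0. MUL→r6 ⇒ go  {2A/0Mu/1Ld/1B | 5r 2w}
  1. MUL→r7 ⇒ no(FU)  {2A/0Mu/1Ld/1B | 5r 2w}
  2. ALU→r6 ⇒ no(WAW)  {2A/0Mu/1Ld/1B | 5r 2w}
  3. ALU→r0 ⇒ go  {1A/0Mu/1Ld/1B | 3r 1w}
  4. MUL→r7 ⇒ no(FU)  {1A/0Mu/1Ld/1B | 3r 1w}
  5. BR ⇒ go  {1A/0Mu/1Ld/0B | 1r 1w}
  6. MEM→r7 ⇒ go  {1A/0Mu/0Ld/0B | 0r 0w}

issued = [0, 3, 5, 6]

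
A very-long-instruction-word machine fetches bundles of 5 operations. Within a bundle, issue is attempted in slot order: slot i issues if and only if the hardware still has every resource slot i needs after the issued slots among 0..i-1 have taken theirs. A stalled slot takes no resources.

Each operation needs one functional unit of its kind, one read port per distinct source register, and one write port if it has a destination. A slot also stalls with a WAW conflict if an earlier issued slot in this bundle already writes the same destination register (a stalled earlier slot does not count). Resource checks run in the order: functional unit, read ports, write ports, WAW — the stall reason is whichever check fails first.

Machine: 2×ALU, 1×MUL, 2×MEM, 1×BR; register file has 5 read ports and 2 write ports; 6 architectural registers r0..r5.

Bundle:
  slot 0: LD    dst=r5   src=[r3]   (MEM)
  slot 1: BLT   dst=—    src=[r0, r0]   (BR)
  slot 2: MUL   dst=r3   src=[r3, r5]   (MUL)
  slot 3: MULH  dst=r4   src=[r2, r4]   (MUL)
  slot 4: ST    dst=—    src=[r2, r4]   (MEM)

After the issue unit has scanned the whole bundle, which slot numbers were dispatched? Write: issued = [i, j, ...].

#0 MEM src=r3 dispatched  <A:2 Mu:1 Ld:1 B:1 rd:4 wr:1>
#1 BR src=r0,r0 dispatched  <A:2 Mu:1 Ld:1 B:0 rd:3 wr:1>
#2 MUL src=r3,r5 dispatched  <A:2 Mu:0 Ld:1 B:0 rd:1 wr:0>
#3 MUL src=r2,r4 held:FU  <A:2 Mu:0 Ld:1 B:0 rd:1 wr:0>
#4 MEM src=r2,r4 held:RD_PORT  <A:2 Mu:0 Ld:1 B:0 rd:1 wr:0>

issued = [0, 1, 2]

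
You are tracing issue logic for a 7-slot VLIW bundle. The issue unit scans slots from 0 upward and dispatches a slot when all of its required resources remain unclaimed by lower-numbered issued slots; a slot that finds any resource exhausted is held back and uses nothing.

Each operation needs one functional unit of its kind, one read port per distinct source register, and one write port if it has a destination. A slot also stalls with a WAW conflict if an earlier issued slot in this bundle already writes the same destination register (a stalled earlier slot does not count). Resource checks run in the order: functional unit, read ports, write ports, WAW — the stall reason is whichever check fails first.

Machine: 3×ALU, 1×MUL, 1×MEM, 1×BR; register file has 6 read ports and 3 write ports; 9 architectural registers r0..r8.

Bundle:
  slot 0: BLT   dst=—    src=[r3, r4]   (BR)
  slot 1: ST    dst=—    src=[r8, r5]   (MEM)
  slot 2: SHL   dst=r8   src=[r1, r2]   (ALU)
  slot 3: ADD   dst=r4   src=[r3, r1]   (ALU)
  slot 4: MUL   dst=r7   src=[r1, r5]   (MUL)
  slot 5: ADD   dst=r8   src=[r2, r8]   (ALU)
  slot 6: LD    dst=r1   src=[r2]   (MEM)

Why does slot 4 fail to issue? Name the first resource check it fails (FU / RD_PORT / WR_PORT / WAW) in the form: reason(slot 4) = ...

slot 0 (BR): ISSUE — free A3,Mu1,Ld1,B0 rp4 wp3
slot 1 (MEM): ISSUE — free A3,Mu1,Ld0,B0 rp2 wp3
slot 2 (ALU): ISSUE — free A2,Mu1,Ld0,B0 rp0 wp2
slot 3 (ALU): stall RD_PORT — free A2,Mu1,Ld0,B0 rp0 wp2
slot 4 (MUL): stall RD_PORT — free A2,Mu1,Ld0,B0 rp0 wp2
slot 5 (ALU): stall RD_PORT — free A2,Mu1,Ld0,B0 rp0 wp2
slot 6 (MEM): stall FU — free A2,Mu1,Ld0,B0 rp0 wp2

reason(slot 4) = RD_PORT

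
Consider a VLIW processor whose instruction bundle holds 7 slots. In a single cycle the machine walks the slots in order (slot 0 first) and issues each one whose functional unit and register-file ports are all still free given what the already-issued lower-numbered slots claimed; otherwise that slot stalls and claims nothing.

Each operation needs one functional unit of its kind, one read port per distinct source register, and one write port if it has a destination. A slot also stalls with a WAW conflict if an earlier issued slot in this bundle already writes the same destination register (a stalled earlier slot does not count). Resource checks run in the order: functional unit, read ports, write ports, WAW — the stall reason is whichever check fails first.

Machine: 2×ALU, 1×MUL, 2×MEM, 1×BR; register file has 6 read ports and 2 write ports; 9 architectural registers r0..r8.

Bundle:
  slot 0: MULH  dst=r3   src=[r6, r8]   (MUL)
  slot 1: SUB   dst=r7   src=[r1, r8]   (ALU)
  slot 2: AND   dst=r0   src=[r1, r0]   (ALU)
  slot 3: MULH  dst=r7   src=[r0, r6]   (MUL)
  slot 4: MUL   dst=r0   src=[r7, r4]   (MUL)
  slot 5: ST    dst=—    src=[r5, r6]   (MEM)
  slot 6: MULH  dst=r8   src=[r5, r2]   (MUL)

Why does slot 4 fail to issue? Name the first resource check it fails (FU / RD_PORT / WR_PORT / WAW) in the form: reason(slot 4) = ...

[0] MUL needs rd=2 wr=1: ok; after: ALU=2 MUL=0 MEM=2 BR=1, R=4, W=1
[1] ALU needs rd=2 wr=1: ok; after: ALU=1 MUL=0 MEM=2 BR=1, R=2, W=0
[2] ALU needs rd=2 wr=1: WR_PORT; after: ALU=1 MUL=0 MEM=2 BR=1, R=2, W=0
[3] MUL needs rd=2 wr=1: FU; after: ALU=1 MUL=0 MEM=2 BR=1, R=2, W=0
[4] MUL needs rd=2 wr=1: FU; after: ALU=1 MUL=0 MEM=2 BR=1, R=2, W=0
[5] MEM needs rd=2 wr=0: ok; after: ALU=1 MUL=0 MEM=1 BR=1, R=0, W=0
[6] MUL needs rd=2 wr=1: FU; after: ALU=1 MUL=0 MEM=1 BR=1, R=0, W=0

reason(slot 4) = FU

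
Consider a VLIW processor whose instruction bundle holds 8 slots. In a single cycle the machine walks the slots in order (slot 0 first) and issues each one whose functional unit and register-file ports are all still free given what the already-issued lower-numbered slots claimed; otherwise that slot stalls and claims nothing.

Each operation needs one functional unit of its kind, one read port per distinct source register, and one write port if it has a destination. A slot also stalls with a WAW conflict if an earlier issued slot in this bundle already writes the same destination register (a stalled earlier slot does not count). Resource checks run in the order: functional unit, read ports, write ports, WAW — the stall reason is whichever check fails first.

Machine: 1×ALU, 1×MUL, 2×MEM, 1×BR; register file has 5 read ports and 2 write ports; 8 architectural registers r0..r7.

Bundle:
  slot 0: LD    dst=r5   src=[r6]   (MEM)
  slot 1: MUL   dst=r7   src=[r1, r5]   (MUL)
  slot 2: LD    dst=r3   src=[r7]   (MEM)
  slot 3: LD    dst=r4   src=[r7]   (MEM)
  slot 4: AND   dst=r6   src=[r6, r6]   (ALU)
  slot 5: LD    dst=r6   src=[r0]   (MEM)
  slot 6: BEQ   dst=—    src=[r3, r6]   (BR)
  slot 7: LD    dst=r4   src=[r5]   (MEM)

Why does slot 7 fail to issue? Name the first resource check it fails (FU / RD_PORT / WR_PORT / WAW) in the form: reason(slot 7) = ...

(0) want 1×MEM +1rd +1wr — yes → AL1|MU1|ME1|BR1|rd4|wr1
(1) want 1×MUL +2rd +1wr — yes → AL1|MU0|ME1|BR1|rd2|wr0
(2) want 1×MEM +1rd +1wr — WR_PORT → AL1|MU0|ME1|BR1|rd2|wr0
(3) want 1×MEM +1rd +1wr — WR_PORT → AL1|MU0|ME1|BR1|rd2|wr0
(4) want 1×ALU +1rd +1wr — WR_PORT → AL1|MU0|ME1|BR1|rd2|wr0
(5) want 1×MEM +1rd +1wr — WR_PORT → AL1|MU0|ME1|BR1|rd2|wr0
(6) want 1×BR +2rd +0wr — yes → AL1|MU0|ME1|BR0|rd0|wr0
(7) want 1×MEM +1rd +1wr — RD_PORT → AL1|MU0|ME1|BR0|rd0|wr0

reason(slot 7) = RD_PORT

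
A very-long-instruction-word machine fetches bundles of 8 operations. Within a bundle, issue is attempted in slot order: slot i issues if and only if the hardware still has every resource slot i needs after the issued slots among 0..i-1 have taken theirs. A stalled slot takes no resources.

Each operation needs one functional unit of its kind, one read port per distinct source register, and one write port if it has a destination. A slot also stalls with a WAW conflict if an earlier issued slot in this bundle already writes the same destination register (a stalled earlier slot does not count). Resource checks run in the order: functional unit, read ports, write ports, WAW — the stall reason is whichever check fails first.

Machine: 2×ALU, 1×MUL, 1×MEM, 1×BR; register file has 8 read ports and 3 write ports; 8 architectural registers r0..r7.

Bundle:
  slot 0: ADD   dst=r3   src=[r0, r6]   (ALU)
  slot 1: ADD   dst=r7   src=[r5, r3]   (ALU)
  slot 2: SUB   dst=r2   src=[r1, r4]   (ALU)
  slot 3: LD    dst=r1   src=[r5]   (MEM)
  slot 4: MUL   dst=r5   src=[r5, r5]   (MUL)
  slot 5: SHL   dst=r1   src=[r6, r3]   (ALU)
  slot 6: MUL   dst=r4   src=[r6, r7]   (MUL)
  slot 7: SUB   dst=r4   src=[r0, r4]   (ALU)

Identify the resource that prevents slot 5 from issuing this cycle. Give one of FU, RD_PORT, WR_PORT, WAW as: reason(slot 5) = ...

reason(slot 5) = FU

slot 0 (ALU): ISSUE — free A1,Mu1,Ld1,B1 rp6 wp2
slot 1 (ALU): ISSUE — free A0,Mu1,Ld1,B1 rp4 wp1
slot 2 (ALU): stall FU — free A0,Mu1,Ld1,B1 rp4 wp1
slot 3 (MEM): ISSUE — free A0,Mu1,Ld0,B1 rp3 wp0
slot 4 (MUL): stall WR_PORT — free A0,Mu1,Ld0,B1 rp3 wp0
slot 5 (ALU): stall FU — free A0,Mu1,Ld0,B1 rp3 wp0
slot 6 (MUL): stall WR_PORT — free A0,Mu1,Ld0,B1 rp3 wp0
slot 7 (ALU): stall FU — free A0,Mu1,Ld0,B1 rp3 wp0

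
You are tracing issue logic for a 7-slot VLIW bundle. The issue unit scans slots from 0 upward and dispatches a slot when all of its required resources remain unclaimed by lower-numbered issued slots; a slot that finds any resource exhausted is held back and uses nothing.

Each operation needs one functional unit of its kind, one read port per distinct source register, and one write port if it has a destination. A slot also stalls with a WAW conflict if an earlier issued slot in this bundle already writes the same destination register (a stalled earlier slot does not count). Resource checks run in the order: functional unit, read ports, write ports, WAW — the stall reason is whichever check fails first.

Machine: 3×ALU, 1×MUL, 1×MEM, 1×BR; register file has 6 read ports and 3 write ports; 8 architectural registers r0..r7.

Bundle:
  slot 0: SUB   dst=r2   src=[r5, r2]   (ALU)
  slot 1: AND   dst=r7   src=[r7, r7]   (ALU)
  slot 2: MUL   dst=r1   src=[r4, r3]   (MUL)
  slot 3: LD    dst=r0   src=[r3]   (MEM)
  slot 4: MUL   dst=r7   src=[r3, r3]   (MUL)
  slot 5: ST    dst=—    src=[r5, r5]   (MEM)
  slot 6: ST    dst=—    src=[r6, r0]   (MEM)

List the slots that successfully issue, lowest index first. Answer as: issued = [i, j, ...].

issued = [0, 1, 2, 5]

  0. ALU→r2 ⇒ go  {2A/1Mu/1Ld/1B | 4r 2w}
  1. ALU→r7 ⇒ go  {1A/1Mu/1Ld/1B | 3r 1w}
  2. MUL→r1 ⇒ go  {1A/0Mu/1Ld/1B | 1r 0w}
  3. MEM→r0 ⇒ no(WR_PORT)  {1A/0Mu/1Ld/1B | 1r 0w}
  4. MUL→r7 ⇒ no(FU)  {1A/0Mu/1Ld/1B | 1r 0w}
  5. MEM ⇒ go  {1A/0Mu/0Ld/1B | 0r 0w}
  6. MEM ⇒ no(FU)  {1A/0Mu/0Ld/1B | 0r 0w}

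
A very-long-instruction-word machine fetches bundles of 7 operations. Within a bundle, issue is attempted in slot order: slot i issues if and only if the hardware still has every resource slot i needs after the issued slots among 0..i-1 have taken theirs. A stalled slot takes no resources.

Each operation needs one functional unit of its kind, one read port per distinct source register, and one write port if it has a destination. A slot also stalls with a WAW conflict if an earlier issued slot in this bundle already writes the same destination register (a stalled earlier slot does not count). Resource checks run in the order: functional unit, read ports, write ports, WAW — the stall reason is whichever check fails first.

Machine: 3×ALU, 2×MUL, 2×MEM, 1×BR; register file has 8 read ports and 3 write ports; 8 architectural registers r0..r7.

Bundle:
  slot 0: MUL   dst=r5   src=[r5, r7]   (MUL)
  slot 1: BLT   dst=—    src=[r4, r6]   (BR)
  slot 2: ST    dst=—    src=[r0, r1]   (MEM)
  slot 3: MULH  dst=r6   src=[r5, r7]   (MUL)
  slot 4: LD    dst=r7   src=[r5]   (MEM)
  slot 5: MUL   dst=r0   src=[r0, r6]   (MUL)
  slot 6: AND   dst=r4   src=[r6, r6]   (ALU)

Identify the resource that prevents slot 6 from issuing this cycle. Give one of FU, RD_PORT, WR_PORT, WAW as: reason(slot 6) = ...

slot 0 (MUL): ISSUE — free A3,Mu1,Ld2,B1 rp6 wp2
slot 1 (BR): ISSUE — free A3,Mu1,Ld2,B0 rp4 wp2
slot 2 (MEM): ISSUE — free A3,Mu1,Ld1,B0 rp2 wp2
slot 3 (MUL): ISSUE — free A3,Mu0,Ld1,B0 rp0 wp1
slot 4 (MEM): stall RD_PORT — free A3,Mu0,Ld1,B0 rp0 wp1
slot 5 (MUL): stall FU — free A3,Mu0,Ld1,B0 rp0 wp1
slot 6 (ALU): stall RD_PORT — free A3,Mu0,Ld1,B0 rp0 wp1

reason(slot 6) = RD_PORT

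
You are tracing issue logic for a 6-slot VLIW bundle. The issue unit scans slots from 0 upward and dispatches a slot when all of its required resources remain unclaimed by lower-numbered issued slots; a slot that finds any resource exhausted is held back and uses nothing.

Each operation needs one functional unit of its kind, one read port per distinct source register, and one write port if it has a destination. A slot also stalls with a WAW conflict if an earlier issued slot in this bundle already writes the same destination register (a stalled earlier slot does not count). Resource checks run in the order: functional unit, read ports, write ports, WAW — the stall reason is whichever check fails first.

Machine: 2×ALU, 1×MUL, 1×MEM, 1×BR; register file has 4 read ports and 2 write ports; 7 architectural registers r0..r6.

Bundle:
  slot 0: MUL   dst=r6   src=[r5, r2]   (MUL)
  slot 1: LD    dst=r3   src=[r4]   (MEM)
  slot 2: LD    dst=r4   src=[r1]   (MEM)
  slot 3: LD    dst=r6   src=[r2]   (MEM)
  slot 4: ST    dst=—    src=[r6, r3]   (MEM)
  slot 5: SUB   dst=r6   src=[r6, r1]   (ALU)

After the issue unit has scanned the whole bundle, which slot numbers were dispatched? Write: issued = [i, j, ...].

issued = [0, 1]

[0] MUL needs rd=2 wr=1: ok; after: ALU=2 MUL=0 MEM=1 BR=1, R=2, W=1
[1] MEM needs rd=1 wr=1: ok; after: ALU=2 MUL=0 MEM=0 BR=1, R=1, W=0
[2] MEM needs rd=1 wr=1: FU; after: ALU=2 MUL=0 MEM=0 BR=1, R=1, W=0
[3] MEM needs rd=1 wr=1: FU; after: ALU=2 MUL=0 MEM=0 BR=1, R=1, W=0
[4] MEM needs rd=2 wr=0: FU; after: ALU=2 MUL=0 MEM=0 BR=1, R=1, W=0
[5] ALU needs rd=2 wr=1: RD_PORT; after: ALU=2 MUL=0 MEM=0 BR=1, R=1, W=0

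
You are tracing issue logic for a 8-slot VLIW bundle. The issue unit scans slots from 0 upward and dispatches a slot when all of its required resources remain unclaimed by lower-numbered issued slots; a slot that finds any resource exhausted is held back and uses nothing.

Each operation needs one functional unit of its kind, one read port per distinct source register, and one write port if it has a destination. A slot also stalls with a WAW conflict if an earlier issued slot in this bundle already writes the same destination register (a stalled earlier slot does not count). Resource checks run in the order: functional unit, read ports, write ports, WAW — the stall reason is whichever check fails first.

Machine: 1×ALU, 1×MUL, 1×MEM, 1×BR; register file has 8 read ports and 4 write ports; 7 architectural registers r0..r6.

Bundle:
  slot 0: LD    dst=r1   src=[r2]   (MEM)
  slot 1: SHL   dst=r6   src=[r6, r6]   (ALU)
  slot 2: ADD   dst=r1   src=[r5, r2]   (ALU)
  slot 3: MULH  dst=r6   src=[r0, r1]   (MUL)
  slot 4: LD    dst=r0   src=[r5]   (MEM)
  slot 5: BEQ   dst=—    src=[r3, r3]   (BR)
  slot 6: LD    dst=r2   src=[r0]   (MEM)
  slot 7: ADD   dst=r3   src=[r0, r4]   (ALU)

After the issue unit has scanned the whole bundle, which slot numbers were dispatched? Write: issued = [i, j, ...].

(0) want 1×MEM +1rd +1wr — yes → AL1|MU1|ME0|BR1|rd7|wr3
(1) want 1×ALU +1rd +1wr — yes → AL0|MU1|ME0|BR1|rd6|wr2
(2) want 1×ALU +2rd +1wr — FU → AL0|MU1|ME0|BR1|rd6|wr2
(3) want 1×MUL +2rd +1wr — WAW → AL0|MU1|ME0|BR1|rd6|wr2
(4) want 1×MEM +1rd +1wr — FU → AL0|MU1|ME0|BR1|rd6|wr2
(5) want 1×BR +1rd +0wr — yes → AL0|MU1|ME0|BR0|rd5|wr2
(6) want 1×MEM +1rd +1wr — FU → AL0|MU1|ME0|BR0|rd5|wr2
(7) want 1×ALU +2rd +1wr — FU → AL0|MU1|ME0|BR0|rd5|wr2

issued = [0, 1, 5]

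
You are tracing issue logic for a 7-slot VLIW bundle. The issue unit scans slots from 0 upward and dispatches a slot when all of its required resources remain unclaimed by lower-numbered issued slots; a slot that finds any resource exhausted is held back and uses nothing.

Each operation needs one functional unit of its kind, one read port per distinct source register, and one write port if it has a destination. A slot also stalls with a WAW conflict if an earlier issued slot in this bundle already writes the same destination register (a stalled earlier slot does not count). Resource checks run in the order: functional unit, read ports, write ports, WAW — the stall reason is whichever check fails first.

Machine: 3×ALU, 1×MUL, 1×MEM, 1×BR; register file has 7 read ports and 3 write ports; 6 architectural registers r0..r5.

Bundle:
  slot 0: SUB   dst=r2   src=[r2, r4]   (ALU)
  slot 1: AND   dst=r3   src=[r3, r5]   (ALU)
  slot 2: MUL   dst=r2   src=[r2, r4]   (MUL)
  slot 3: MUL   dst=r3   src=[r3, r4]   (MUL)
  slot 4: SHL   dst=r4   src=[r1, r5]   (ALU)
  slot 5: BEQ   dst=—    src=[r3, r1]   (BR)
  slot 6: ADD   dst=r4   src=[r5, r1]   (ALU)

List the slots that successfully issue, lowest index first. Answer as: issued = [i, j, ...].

issued = [0, 1, 4]

[0] ALU needs rd=2 wr=1: ok; after: ALU=2 MUL=1 MEM=1 BR=1, R=5, W=2
[1] ALU needs rd=2 wr=1: ok; after: ALU=1 MUL=1 MEM=1 BR=1, R=3, W=1
[2] MUL needs rd=2 wr=1: WAW; after: ALU=1 MUL=1 MEM=1 BR=1, R=3, W=1
[3] MUL needs rd=2 wr=1: WAW; after: ALU=1 MUL=1 MEM=1 BR=1, R=3, W=1
[4] ALU needs rd=2 wr=1: ok; after: ALU=0 MUL=1 MEM=1 BR=1, R=1, W=0
[5] BR needs rd=2 wr=0: RD_PORT; after: ALU=0 MUL=1 MEM=1 BR=1, R=1, W=0
[6] ALU needs rd=2 wr=1: FU; after: ALU=0 MUL=1 MEM=1 BR=1, R=1, W=0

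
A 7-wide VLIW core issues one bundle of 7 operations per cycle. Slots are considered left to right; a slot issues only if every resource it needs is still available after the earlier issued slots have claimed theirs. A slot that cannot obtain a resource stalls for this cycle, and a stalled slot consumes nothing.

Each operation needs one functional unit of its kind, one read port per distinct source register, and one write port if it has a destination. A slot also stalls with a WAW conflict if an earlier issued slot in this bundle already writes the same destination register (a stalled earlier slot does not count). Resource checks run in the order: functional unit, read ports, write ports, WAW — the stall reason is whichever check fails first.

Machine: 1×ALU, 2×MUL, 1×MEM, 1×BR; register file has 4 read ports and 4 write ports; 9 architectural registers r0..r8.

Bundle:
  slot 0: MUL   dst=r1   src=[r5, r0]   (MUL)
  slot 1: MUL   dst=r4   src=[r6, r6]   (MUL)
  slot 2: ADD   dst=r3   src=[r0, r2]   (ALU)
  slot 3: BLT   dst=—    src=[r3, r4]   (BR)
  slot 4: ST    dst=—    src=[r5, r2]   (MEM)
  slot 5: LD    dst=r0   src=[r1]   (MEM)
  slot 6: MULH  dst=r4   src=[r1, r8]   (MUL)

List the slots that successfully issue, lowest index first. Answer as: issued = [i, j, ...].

(0) want 1×MUL +2rd +1wr — yes → AL1|MU1|ME1|BR1|rd2|wr3
(1) want 1×MUL +1rd +1wr — yes → AL1|MU0|ME1|BR1|rd1|wr2
(2) want 1×ALU +2rd +1wr — RD_PORT → AL1|MU0|ME1|BR1|rd1|wr2
(3) want 1×BR +2rd +0wr — RD_PORT → AL1|MU0|ME1|BR1|rd1|wr2
(4) want 1×MEM +2rd +0wr — RD_PORT → AL1|MU0|ME1|BR1|rd1|wr2
(5) want 1×MEM +1rd +1wr — yes → AL1|MU0|ME0|BR1|rd0|wr1
(6) want 1×MUL +2rd +1wr — FU → AL1|MU0|ME0|BR1|rd0|wr1

issued = [0, 1, 5]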